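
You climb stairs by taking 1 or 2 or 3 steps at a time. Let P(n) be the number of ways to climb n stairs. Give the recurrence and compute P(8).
Condition on the size of the last step (1 to 3): before it there were n-1, …, n-3 stairs climbed, and these cases are disjoint, so P(n) = P(n-1) + P(n-2) + P(n-3) (order-3 linear recurrence).
Initial conditions by direct count (compositions of i into parts ≤ 3): P(1) = 1; P(2) = 2; P(3) = 4.
Iterating the recurrence: P(4) = 7, P(5) = 13, P(6) = 24, P(7) = 44, P(8) = 81.

P(n) = P(n-1) + P(n-2) + P(n-3), P(1) = 1, P(2) = 2, P(3) = 4; P(8) = 81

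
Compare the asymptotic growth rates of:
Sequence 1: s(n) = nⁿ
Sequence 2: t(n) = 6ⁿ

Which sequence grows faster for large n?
Comparing growth rates:
Growth-rate hierarchy: log n ≺ any polynomial ≺ any exponential cⁿ (c>1) ≺ n! ≺ nⁿ.
super-exponential nⁿ dominates exponential base 6 asymptotically.

s(n) grows faster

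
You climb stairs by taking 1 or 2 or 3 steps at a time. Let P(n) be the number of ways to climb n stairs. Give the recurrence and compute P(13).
Condition on the size of the last step (1 to 3): before it there were n-1, …, n-3 stairs climbed, and these cases are disjoint, so P(n) = P(n-1) + P(n-2) + P(n-3) (order-3 linear recurrence).
Initial conditions by direct count (compositions of i into parts ≤ 3): P(1) = 1; P(2) = 2; P(3) = 4.
Iterating the recurrence: P(4) = 7, P(5) = 13, P(6) = 24, P(7) = 44, P(8) = 81, P(9) = 149, P(10) = 274, P(11) = 504, P(12) = 927, P(13) = 1705.

P(n) = P(n-1) + P(n-2) + P(n-3), P(1) = 1, P(2) = 2, P(3) = 4; P(13) = 1705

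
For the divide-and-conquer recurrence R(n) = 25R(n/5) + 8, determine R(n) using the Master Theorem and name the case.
Master Theorem template: R(n) = a·R(n/b) + f(n).
Here: a=25, b=5, f(n)=8
Compute log_b(a) = log_5(25) = 2.
f(n) = 8 = O(n^(2-ε)) with ε = 2. Case 1: R(n) = Θ(n^log_b(a)) = Θ(n^2).

Case 1: R(n) = Θ(n^2)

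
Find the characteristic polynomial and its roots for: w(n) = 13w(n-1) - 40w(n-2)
Substitute w(n) = rⁿ and divide through by rⁿ⁻²: r² - 13r + 40 = 0
Factor: (r - 8)(r - 5) = 0, so r = 8, 5.
General solution: w(n) = A·8ⁿ + B·5ⁿ

Characteristic: r² - 13r + 40 = 0, Roots: r = 8, 5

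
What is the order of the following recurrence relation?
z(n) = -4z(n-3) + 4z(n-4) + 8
The order is the largest lag k for which z(n-k) appears. Here the deepest term is z(n-4) (the 8 term is non-homogeneous and does not affect the order), so the order is 4.

Order 4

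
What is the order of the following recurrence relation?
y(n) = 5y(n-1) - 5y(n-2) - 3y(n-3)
The order is the largest lag k for which y(n-k) appears. Here the deepest term is y(n-3), so the order is 3.

Order 3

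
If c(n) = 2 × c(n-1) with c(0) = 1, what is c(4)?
Computing step by step:
c(0) = 1
c(1) = 2 × 1 = 2
c(2) = 2 × 2 = 4
c(3) = 2 × 4 = 8
c(4) = 2 × 8 = 16

16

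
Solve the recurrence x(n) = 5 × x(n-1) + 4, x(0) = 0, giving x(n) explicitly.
Recurrence: x(n) = 5 × x(n-1) + 4, initial: x(0) = 0.
Try x(n) = A·5ⁿ + C. Substituting: A·5ⁿ + C = 5(A·5ⁿ⁻¹ + C) + 4 = A·5ⁿ + 5C + 4, so C = 5C + 4, giving C = -1. Then x(0) = A - 1 = 0 gives A = 1.

x(n) = 5ⁿ - 1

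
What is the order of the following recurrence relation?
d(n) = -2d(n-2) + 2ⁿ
The order is the largest lag k for which d(n-k) appears. Here the deepest term is d(n-2) (the 2ⁿ term is non-homogeneous and does not affect the order), so the order is 2.

Order 2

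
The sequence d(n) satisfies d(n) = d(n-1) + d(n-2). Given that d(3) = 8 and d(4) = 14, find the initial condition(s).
Work backwards using d(k) = d(k+2) - d(k+1):
d(2) = d(4) - d(3) = 14 - 8 = 6
d(1) = d(3) - d(2) = 8 - 6 = 2
d(0) = d(2) - d(1) = 6 - 2 = 4

d(0) = 4, d(1) = 2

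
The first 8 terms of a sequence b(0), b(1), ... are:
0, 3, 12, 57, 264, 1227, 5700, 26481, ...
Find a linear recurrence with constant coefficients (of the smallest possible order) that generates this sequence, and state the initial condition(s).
Look for the lowest-order linear relation among consecutive terms.
Observation: b(n) - 4·b(n-1) - (3)·b(n-2) = 0 holds for the shown terms, and no order-1 relation b(n) = α·b(n-1) + β fits.
Check at n=3: 4·12 + (3)·3 = 57. ✓

b(n) = 4b(n-1) + 3b(n-2), b(0) = 0, b(1) = 3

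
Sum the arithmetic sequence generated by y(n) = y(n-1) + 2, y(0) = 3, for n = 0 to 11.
Computing the sequence terms: 3, 5, 7, 9, 11, 13, 15, 17, 19, 21, 23, 25
Adding these values together:

168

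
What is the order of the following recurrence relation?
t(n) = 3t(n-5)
The order is the largest lag k for which t(n-k) appears. Here the deepest term is t(n-5), so the order is 5.

Order 5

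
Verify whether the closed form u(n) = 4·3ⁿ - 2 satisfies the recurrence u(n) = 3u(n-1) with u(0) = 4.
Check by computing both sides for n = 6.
From the recurrence with u(0) = 4:
  u(0) = 4, u(1) = 12, u(2) = 36, u(3) = 108, u(4) = 324, u(5) = 972, u(6) = 2916
  so the recurrence gives u(6) = 2916.
From the proposed closed form u(n) = 4·3ⁿ - 2:
  u(6) = 2914.
The recurrence gives 2916 but the closed form gives 2914, so the closed form does not satisfy the recurrence.

No, the closed form is incorrect.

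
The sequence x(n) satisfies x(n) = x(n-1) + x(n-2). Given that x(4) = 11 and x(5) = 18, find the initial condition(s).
Work backwards using x(k) = x(k+2) - x(k+1):
x(3) = x(5) - x(4) = 18 - 11 = 7
x(2) = x(4) - x(3) = 11 - 7 = 4
x(1) = x(3) - x(2) = 7 - 4 = 3
x(0) = x(2) - x(1) = 4 - 3 = 1

x(0) = 1, x(1) = 3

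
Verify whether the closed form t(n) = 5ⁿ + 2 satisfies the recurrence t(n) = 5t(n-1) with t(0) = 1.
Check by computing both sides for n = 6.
From the recurrence with t(0) = 1:
  t(0) = 1, t(1) = 5, t(2) = 25, t(3) = 125, t(4) = 625, t(5) = 3125, t(6) = 15625
  so the recurrence gives t(6) = 15625.
From the proposed closed form t(n) = 5ⁿ + 2:
  t(6) = 15627.
The recurrence gives 15625 but the closed form gives 15627, so the closed form does not satisfy the recurrence.

No, the closed form is incorrect.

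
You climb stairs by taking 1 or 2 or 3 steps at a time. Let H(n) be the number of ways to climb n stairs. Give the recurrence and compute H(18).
Condition on the size of the last step (1 to 3): before it there were n-1, …, n-3 stairs climbed, and these cases are disjoint, so H(n) = H(n-1) + H(n-2) + H(n-3) (order-3 linear recurrence).
Initial conditions by direct count (compositions of i into parts ≤ 3): H(1) = 1; H(2) = 2; H(3) = 4.
Iterating the recurrence: H(4) = 7, H(5) = 13, H(6) = 24, H(7) = 44, H(8) = 81, H(9) = 149, H(10) = 274, H(11) = 504, H(12) = 927, H(13) = 1705, H(14) = 3136, H(15) = 5768, H(16) = 10609, H(17) = 19513, H(18) = 35890.

H(n) = H(n-1) + H(n-2) + H(n-3), H(1) = 1, H(2) = 2, H(3) = 4; H(18) = 35890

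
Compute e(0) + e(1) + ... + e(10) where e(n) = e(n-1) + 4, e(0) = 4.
Computing the sequence terms: 4, 8, 12, 16, 20, 24, 28, 32, 36, 40, 44
Adding these values together:

264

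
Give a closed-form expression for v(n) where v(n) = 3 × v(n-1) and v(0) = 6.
Recurrence: v(n) = 3 × v(n-1), initial: v(0) = 6.
Each term is 3 times the previous, so this is geometric with ratio 3. After n steps: v(n) = v(0)·3ⁿ = 6·3ⁿ.

v(n) = 6·3ⁿ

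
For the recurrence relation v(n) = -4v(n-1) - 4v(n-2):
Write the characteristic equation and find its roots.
Substitute v(n) = rⁿ and divide through by rⁿ⁻²: r² + 4r + 4 = 0
Factor: (r + 2)² = 0, so r = -2 (double root).
General solution: v(n) = (A + Bn)·(-2)ⁿ

Characteristic: r² + 4r + 4 = 0, Roots: r = -2 (double root)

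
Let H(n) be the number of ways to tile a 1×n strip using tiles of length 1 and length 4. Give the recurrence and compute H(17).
Condition on the last tile: it has length 1 (leaving a 1×(n-1) strip) or length 4 (leaving a 1×(n-4) strip), so H(n) = H(n-1) + H(n-4) (order-4 linear recurrence).
For 0 ≤ i < 4 only unit tiles fit, so H(i) = 1.
Iterating the recurrence: H(4) = 2, H(5) = 3, H(6) = 4, H(7) = 5, H(8) = 7, H(9) = 10, H(10) = 14, H(11) = 19, H(12) = 26, H(13) = 36, H(14) = 50, H(15) = 69, H(16) = 95, H(17) = 131.

H(n) = H(n-1) + H(n-4), with H(i) = 1 for 0 ≤ i < 4; H(17) = 131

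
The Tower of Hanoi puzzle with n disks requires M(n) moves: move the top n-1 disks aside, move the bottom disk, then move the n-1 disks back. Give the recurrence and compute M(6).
Moving n disks = move the top n-1 disks aside (M(n-1) moves) + move the largest disk (1 move) + move the n-1 disks back on top (M(n-1) moves), so M(n) = 2M(n-1) + 1, with M(1) = 1 (a single disk takes one move).
First terms: 1, 3, 7, 15, 31, 63, … — each is one less than a power of 2. Indeed M(n) + 1 = 2(M(n-1) + 1) with M(1) + 1 = 2, so M(n) + 1 = 2ⁿ and M(n) = 2ⁿ - 1.
Hence M(6) = 2^6 - 1 = 64 - 1 = 63.

M(n) = 2M(n-1) + 1, M(1) = 1; M(6) = 63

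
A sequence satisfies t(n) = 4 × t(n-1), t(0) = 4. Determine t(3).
Computing step by step:
t(0) = 4
t(1) = 4 × 4 = 16
t(2) = 4 × 16 = 64
t(3) = 4 × 64 = 256

256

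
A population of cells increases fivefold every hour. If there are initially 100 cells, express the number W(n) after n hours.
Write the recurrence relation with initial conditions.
Each hour multiplies the count by 5, so the count after n hours depends only on the count after n-1 hours: W(n) = 5 × W(n-1). The starting count gives W(0) = 100.
Unrolling n times gives the closed form W(n) = 100 × 5ⁿ.

W(n) = 5 × W(n-1), W(0) = 100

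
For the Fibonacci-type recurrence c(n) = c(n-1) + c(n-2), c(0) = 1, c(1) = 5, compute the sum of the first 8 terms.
Computing the sequence terms: 1, 5, 6, 11, 17, 28, 45, 73
Adding these values together:

186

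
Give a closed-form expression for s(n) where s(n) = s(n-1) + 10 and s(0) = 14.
Recurrence: s(n) = s(n-1) + 10, initial: s(0) = 14.
Each step adds 10, so s(n) = s(0) + 10n = 10n + 14.

s(n) = 10n + 14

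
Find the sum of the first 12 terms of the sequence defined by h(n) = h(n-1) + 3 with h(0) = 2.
Computing the sequence terms: 2, 5, 8, 11, 14, 17, 20, 23, 26, 29, 32, 35
Adding these values together:

222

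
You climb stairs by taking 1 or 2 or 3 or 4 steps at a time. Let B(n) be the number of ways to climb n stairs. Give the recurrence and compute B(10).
Condition on the size of the last step (1 to 4): before it there were n-1, …, n-4 stairs climbed, and these cases are disjoint, so B(n) = B(n-1) + B(n-2) + B(n-3) + B(n-4) (order-4 linear recurrence).
Initial conditions by direct count (compositions of i into parts ≤ 4): B(1) = 1; B(2) = 2; B(3) = 4; B(4) = 8.
Iterating the recurrence: B(5) = 15, B(6) = 29, B(7) = 56, B(8) = 108, B(9) = 208, B(10) = 401.

B(n) = B(n-1) + B(n-2) + B(n-3) + B(n-4), B(1) = 1, B(2) = 2, B(3) = 4, B(4) = 8; B(10) = 401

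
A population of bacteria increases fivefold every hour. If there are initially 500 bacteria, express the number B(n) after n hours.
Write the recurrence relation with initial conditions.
Each hour multiplies the count by 5, so the count after n hours depends only on the count after n-1 hours: B(n) = 5 × B(n-1). The starting count gives B(0) = 500.
Unrolling n times gives the closed form B(n) = 500 × 5ⁿ.

B(n) = 5 × B(n-1), B(0) = 500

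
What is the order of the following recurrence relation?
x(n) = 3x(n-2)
The order is the largest lag k for which x(n-k) appears. Here the deepest term is x(n-2), so the order is 2.

Order 2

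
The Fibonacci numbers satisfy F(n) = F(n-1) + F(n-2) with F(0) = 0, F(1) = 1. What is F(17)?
Computing the sequence terms:
0, 1, 1, 2, 3, 5, 8, 13, 21, 34, 55, 89, 144, 233, 377, 610, 987, 1597

1597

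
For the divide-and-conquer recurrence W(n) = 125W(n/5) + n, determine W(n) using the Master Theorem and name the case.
Master Theorem template: W(n) = a·W(n/b) + f(n).
Here: a=125, b=5, f(n)=n
Compute log_b(a) = log_5(125) = 3.
f(n) = n = O(n^(3-ε)) with ε = 2. Case 1: W(n) = Θ(n^log_b(a)) = Θ(n^3).

Case 1: W(n) = Θ(n^3)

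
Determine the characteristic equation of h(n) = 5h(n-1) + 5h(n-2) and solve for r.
Substitute h(n) = rⁿ and divide through by rⁿ⁻²: r² - 5r - 5 = 0
Discriminant: 5² + 4·5 = 45, not a perfect square, so by the quadratic formula r = (5 ± √45)/2.
General solution: h(n) = A·r₁ⁿ + B·r₂ⁿ where r₁,r₂ = (5 ± √45)/2

Characteristic: r² - 5r - 5 = 0, Roots: r = (5 ± √45)/2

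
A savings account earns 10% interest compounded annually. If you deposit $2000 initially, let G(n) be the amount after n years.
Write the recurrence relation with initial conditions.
Each year the balance grows by 10%, i.e. is multiplied by 1 + 10/100 = 1.1, so G(n) = 1.1 × G(n-1). The initial deposit gives G(0) = 2000.
Unrolling gives the closed form G(n) = 2000 × (1.1)ⁿ.

G(n) = 1.1 × G(n-1), G(0) = 2000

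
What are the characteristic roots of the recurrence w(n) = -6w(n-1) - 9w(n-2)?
Substitute w(n) = rⁿ and divide through by rⁿ⁻²: r² + 6r + 9 = 0
Factor: (r + 3)² = 0, so r = -3 (double root).
General solution: w(n) = (A + Bn)·(-3)ⁿ

Characteristic: r² + 6r + 9 = 0, Roots: r = -3 (double root)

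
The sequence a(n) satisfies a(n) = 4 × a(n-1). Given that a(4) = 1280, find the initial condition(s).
In general a(n) = 4ⁿ · a(0). At n = 4: a(0) = a(4) / 4^4 = 1280 / 256 = 5.

a(0) = 5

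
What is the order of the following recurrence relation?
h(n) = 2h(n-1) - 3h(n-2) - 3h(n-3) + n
The order is the largest lag k for which h(n-k) appears. Here the deepest term is h(n-3) (the n term is non-homogeneous and does not affect the order), so the order is 3.

Order 3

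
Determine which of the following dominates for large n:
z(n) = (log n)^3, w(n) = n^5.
Comparing growth rates:
Growth-rate hierarchy: log n ≺ any polynomial ≺ any exponential cⁿ (c>1) ≺ n! ≺ nⁿ.
polynomial degree 5 dominates polylogarithmic (log n)^3 asymptotically.

w(n) grows faster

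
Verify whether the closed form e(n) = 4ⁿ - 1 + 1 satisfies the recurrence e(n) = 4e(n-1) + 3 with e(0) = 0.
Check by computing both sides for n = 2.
From the recurrence with e(0) = 0:
  e(0) = 0, e(1) = 3, e(2) = 15
  so the recurrence gives e(2) = 15.
From the proposed closed form e(n) = 4ⁿ - 1 + 1:
  e(2) = 16.
The recurrence gives 15 but the closed form gives 16, so the closed form does not satisfy the recurrence.

No, the closed form is incorrect.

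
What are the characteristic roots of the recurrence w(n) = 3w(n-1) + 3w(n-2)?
Substitute w(n) = rⁿ and divide through by rⁿ⁻²: r² - 3r - 3 = 0
Discriminant: 3² + 4·3 = 21, not a perfect square, so by the quadratic formula r = (3 ± √21)/2.
General solution: w(n) = A·r₁ⁿ + B·r₂ⁿ where r₁,r₂ = (3 ± √21)/2

Characteristic: r² - 3r - 3 = 0, Roots: r = (3 ± √21)/2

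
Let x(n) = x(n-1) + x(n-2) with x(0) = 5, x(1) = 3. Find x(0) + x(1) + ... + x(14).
Computing the sequence terms: 5, 3, 8, 11, 19, 30, 49, 79, 128, 207, 335, 542, 877, 1419, 2296
Adding these values together:

6008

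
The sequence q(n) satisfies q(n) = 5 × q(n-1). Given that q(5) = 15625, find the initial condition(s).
In general q(n) = 5ⁿ · q(0). At n = 5: q(0) = q(5) / 5^5 = 15625 / 3125 = 5.

q(0) = 5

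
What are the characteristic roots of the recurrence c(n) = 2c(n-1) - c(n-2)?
Substitute c(n) = rⁿ and divide through by rⁿ⁻²: r² - 2r + 1 = 0
Factor: (r - 1)² = 0, so r = 1 (double root).
General solution: c(n) = (A + Bn)·1ⁿ

Characteristic: r² - 2r + 1 = 0, Roots: r = 1 (double root)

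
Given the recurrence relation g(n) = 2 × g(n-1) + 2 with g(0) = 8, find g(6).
Computing step by step:
g(0) = 8
g(1) = 2 × 8 + 2 = 18
g(2) = 2 × 18 + 2 = 38
g(3) = 2 × 38 + 2 = 78
g(4) = 2 × 78 + 2 = 158
g(5) = 2 × 158 + 2 = 318
g(6) = 2 × 318 + 2 = 638

638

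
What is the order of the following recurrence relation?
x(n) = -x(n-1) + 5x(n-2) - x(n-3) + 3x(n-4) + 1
The order is the largest lag k for which x(n-k) appears. Here the deepest term is x(n-4) (the 1 term is non-homogeneous and does not affect the order), so the order is 4.

Order 4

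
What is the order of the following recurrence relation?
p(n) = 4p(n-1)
The order is the largest lag k for which p(n-k) appears. Here the deepest term is p(n-1), so the order is 1.

Order 1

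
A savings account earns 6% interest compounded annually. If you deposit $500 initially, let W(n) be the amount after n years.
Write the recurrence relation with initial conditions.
Each year the balance grows by 6%, i.e. is multiplied by 1 + 6/100 = 1.06, so W(n) = 1.06 × W(n-1). The initial deposit gives W(0) = 500.
Unrolling gives the closed form W(n) = 500 × (1.06)ⁿ.

W(n) = 1.06 × W(n-1), W(0) = 500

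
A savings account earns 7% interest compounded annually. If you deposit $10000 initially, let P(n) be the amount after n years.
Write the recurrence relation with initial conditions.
Each year the balance grows by 7%, i.e. is multiplied by 1 + 7/100 = 1.07, so P(n) = 1.07 × P(n-1). The initial deposit gives P(0) = 10000.
Unrolling gives the closed form P(n) = 10000 × (1.07)ⁿ.

P(n) = 1.07 × P(n-1), P(0) = 10000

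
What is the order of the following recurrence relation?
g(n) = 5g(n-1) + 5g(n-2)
The order is the largest lag k for which g(n-k) appears. Here the deepest term is g(n-2), so the order is 2.

Order 2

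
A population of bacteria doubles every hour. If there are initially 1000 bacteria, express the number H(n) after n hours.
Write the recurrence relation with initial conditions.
Each hour multiplies the count by 2, so the count after n hours depends only on the count after n-1 hours: H(n) = 2 × H(n-1). The starting count gives H(0) = 1000.
Unrolling n times gives the closed form H(n) = 1000 × 2ⁿ.

H(n) = 2 × H(n-1), H(0) = 1000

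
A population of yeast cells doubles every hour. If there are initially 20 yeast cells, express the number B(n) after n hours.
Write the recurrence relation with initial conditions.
Each hour multiplies the count by 2, so the count after n hours depends only on the count after n-1 hours: B(n) = 2 × B(n-1). The starting count gives B(0) = 20.
Unrolling n times gives the closed form B(n) = 20 × 2ⁿ.

B(n) = 2 × B(n-1), B(0) = 20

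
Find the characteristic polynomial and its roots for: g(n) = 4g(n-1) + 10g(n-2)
Substitute g(n) = rⁿ and divide through by rⁿ⁻²: r² - 4r - 10 = 0
Discriminant: 4² + 4·10 = 56, not a perfect square, so by the quadratic formula r = (4 ± √56)/2.
General solution: g(n) = A·r₁ⁿ + B·r₂ⁿ where r₁,r₂ = (4 ± √56)/2

Characteristic: r² - 4r - 10 = 0, Roots: r = (4 ± √56)/2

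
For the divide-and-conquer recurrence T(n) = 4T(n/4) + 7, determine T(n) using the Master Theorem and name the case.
Master Theorem template: T(n) = a·T(n/b) + f(n).
Here: a=4, b=4, f(n)=7
Compute log_b(a) = log_4(4) = 1.
f(n) = 7 = O(n^(1-ε)) with ε = 1. Case 1: T(n) = Θ(n^log_b(a)) = Θ(n).

Case 1: T(n) = Θ(n)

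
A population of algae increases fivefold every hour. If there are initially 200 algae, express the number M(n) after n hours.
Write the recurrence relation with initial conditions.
Each hour multiplies the count by 5, so the count after n hours depends only on the count after n-1 hours: M(n) = 5 × M(n-1). The starting count gives M(0) = 200.
Unrolling n times gives the closed form M(n) = 200 × 5ⁿ.

M(n) = 5 × M(n-1), M(0) = 200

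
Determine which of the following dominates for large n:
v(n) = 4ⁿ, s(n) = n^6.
Comparing growth rates:
Growth-rate hierarchy: log n ≺ any polynomial ≺ any exponential cⁿ (c>1) ≺ n! ≺ nⁿ.
exponential base 4 dominates polynomial degree 6 asymptotically.

v(n) grows faster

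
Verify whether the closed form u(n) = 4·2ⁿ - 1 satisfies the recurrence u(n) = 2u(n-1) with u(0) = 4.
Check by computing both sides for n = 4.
From the recurrence with u(0) = 4:
  u(0) = 4, u(1) = 8, u(2) = 16, u(3) = 32, u(4) = 64
  so the recurrence gives u(4) = 64.
From the proposed closed form u(n) = 4·2ⁿ - 1:
  u(4) = 63.
The recurrence gives 64 but the closed form gives 63, so the closed form does not satisfy the recurrence.

No, the closed form is incorrect.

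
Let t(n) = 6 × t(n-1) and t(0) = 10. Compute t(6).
Computing step by step:
t(0) = 10
t(1) = 6 × 10 = 60
t(2) = 6 × 60 = 360
t(3) = 6 × 360 = 2160
t(4) = 6 × 2160 = 12960
t(5) = 6 × 12960 = 77760
t(6) = 6 × 77760 = 466560

466560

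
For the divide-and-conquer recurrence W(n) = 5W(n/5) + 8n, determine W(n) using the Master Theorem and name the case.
Master Theorem template: W(n) = a·W(n/b) + f(n).
Here: a=5, b=5, f(n)=8n
Compute log_b(a) = log_5(5) = 1.
f(n) = 8n = Θ(n). Case 2: W(n) = Θ(n log n).

Case 2: W(n) = Θ(n log n)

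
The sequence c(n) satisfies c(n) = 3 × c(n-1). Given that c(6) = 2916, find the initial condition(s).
In general c(n) = 3ⁿ · c(0). At n = 6: c(0) = c(6) / 3^6 = 2916 / 729 = 4.

c(0) = 4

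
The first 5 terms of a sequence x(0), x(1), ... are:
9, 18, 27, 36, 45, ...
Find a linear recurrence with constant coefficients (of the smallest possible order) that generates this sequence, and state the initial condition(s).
Look for the lowest-order linear relation among consecutive terms.
Observation: consecutive differences are constant (= 9).
Check at n=2: 1·18 + 9 = 27. ✓

x(n) = x(n-1) + 9, x(0) = 9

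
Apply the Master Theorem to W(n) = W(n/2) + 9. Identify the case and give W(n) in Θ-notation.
Master Theorem template: W(n) = a·W(n/b) + f(n).
Here: a=1, b=2, f(n)=9
Compute log_b(a) = log_2(1) = 0.
f(n) = 9 = Θ(1). Case 2: W(n) = Θ(log n).

Case 2: W(n) = Θ(log n)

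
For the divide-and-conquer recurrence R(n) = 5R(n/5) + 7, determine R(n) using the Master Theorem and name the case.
Master Theorem template: R(n) = a·R(n/b) + f(n).
Here: a=5, b=5, f(n)=7
Compute log_b(a) = log_5(5) = 1.
f(n) = 7 = O(n^(1-ε)) with ε = 1. Case 1: R(n) = Θ(n^log_b(a)) = Θ(n).

Case 1: R(n) = Θ(n)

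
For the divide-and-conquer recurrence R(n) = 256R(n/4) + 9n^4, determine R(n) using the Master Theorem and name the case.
Master Theorem template: R(n) = a·R(n/b) + f(n).
Here: a=256, b=4, f(n)=9n^4
Compute log_b(a) = log_4(256) = 4.
f(n) = 9n^4 = Θ(n^4). Case 2: R(n) = Θ(n^4 log n).

Case 2: R(n) = Θ(n^4 log n)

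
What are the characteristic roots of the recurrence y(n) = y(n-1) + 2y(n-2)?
Substitute y(n) = rⁿ and divide through by rⁿ⁻²: r² - r - 2 = 0
Factor: (r + 1)(r - 2) = 0, so r = -1, 2.
General solution: y(n) = A·(-1)ⁿ + B·2ⁿ

Characteristic: r² - r - 2 = 0, Roots: r = -1, 2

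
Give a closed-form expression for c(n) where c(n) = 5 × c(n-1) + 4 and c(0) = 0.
Recurrence: c(n) = 5 × c(n-1) + 4, initial: c(0) = 0.
Try c(n) = A·5ⁿ + C. Substituting: A·5ⁿ + C = 5(A·5ⁿ⁻¹ + C) + 4 = A·5ⁿ + 5C + 4, so C = 5C + 4, giving C = -1. Then c(0) = A - 1 = 0 gives A = 1.

c(n) = 5ⁿ - 1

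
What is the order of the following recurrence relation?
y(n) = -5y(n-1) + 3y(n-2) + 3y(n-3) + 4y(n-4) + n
The order is the largest lag k for which y(n-k) appears. Here the deepest term is y(n-4) (the n term is non-homogeneous and does not affect the order), so the order is 4.

Order 4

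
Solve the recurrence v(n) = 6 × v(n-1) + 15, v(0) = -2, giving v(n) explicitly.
Recurrence: v(n) = 6 × v(n-1) + 15, initial: v(0) = -2.
Try v(n) = A·6ⁿ + C. Substituting: A·6ⁿ + C = 6(A·6ⁿ⁻¹ + C) + 15 = A·6ⁿ + 6C + 15, so C = 6C + 15, giving C = -3. Then v(0) = A - 3 = -2 gives A = 1.

v(n) = 6ⁿ - 3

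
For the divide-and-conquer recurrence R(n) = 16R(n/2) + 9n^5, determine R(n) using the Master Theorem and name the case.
Master Theorem template: R(n) = a·R(n/b) + f(n).
Here: a=16, b=2, f(n)=9n^5
Compute log_b(a) = log_2(16) = 4.
f(n) = 9n^5 = Ω(n^(4+ε)) with ε = 1, and the regularity condition holds (a·f(n/b) = (a/b^5)·f(n) with a/b^5 = 2^-1 < 1). Case 3: R(n) = Θ(f(n)) = Θ(n^5).

Case 3: R(n) = Θ(n^5)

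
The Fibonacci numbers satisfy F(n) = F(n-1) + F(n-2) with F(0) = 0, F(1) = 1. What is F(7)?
Computing the sequence terms:
0, 1, 1, 2, 3, 5, 8, 13

13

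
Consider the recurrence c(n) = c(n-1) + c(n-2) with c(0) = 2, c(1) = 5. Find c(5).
Computing the sequence terms:
2, 5, 7, 12, 19, 31

31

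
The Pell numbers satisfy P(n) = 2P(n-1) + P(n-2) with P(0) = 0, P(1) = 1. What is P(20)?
Computing the sequence terms:
0, 1, 2, 5, 12, 29, 70, 169, 408, 985, 2378, 5741, 13860, 33461, 80782, 195025, 470832, 1136689, 2744210, 6625109, 15994428

15994428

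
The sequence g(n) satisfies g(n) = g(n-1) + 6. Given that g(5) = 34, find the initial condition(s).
g(5) = g(0) + 5·6, so g(0) = 34 - 30 = 4.

g(0) = 4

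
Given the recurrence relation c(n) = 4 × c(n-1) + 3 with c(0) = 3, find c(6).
Computing step by step:
c(0) = 3
c(1) = 4 × 3 + 3 = 15
c(2) = 4 × 15 + 3 = 63
c(3) = 4 × 63 + 3 = 255
c(4) = 4 × 255 + 3 = 1023
c(5) = 4 × 1023 + 3 = 4095
c(6) = 4 × 4095 + 3 = 16383

16383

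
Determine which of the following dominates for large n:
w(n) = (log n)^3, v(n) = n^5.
Comparing growth rates:
Growth-rate hierarchy: log n ≺ any polynomial ≺ any exponential cⁿ (c>1) ≺ n! ≺ nⁿ.
polynomial degree 5 dominates polylogarithmic (log n)^3 asymptotically.

v(n) grows faster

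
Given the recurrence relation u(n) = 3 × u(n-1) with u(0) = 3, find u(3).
Computing step by step:
u(0) = 3
u(1) = 3 × 3 = 9
u(2) = 3 × 9 = 27
u(3) = 3 × 27 = 81

81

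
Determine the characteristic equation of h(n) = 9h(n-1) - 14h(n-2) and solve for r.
Substitute h(n) = rⁿ and divide through by rⁿ⁻²: r² - 9r + 14 = 0
Factor: (r - 7)(r - 2) = 0, so r = 7, 2.
General solution: h(n) = A·7ⁿ + B·2ⁿ

Characteristic: r² - 9r + 14 = 0, Roots: r = 7, 2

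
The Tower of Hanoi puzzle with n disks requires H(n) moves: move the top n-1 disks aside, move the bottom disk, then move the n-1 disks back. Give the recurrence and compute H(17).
Moving n disks = move the top n-1 disks aside (H(n-1) moves) + move the largest disk (1 move) + move the n-1 disks back on top (H(n-1) moves), so H(n) = 2H(n-1) + 1, with H(1) = 1 (a single disk takes one move).
First terms: 1, 3, 7, 15, 31, 63, … — each is one less than a power of 2. Indeed H(n) + 1 = 2(H(n-1) + 1) with H(1) + 1 = 2, so H(n) + 1 = 2ⁿ and H(n) = 2ⁿ - 1.
Hence H(17) = 2^17 - 1 = 131072 - 1 = 131071.

H(n) = 2H(n-1) + 1, H(1) = 1; H(17) = 131071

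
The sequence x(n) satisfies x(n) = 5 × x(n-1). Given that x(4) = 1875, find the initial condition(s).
In general x(n) = 5ⁿ · x(0). At n = 4: x(0) = x(4) / 5^4 = 1875 / 625 = 3.

x(0) = 3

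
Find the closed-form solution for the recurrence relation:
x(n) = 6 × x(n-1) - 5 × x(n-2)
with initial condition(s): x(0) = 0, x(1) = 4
Recurrence: x(n) = 6 × x(n-1) - 5 × x(n-2), initial: x(0) = 0, x(1) = 4.
Characteristic equation: r² - 6r + 5 = 0, which factors as (r - 5)(r - 1) = 0, so r = 5, 1. General solution x(n) = A·5ⁿ + B·1ⁿ. From x(0) = 0: A + B = 0. From x(1) = 4: 5A + 1B = 4. Solving gives A = 1, B = -1.

x(n) = 5ⁿ - 1ⁿ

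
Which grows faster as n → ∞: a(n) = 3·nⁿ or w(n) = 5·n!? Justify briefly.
Comparing growth rates:
Growth-rate hierarchy: log n ≺ any polynomial ≺ any exponential cⁿ (c>1) ≺ n! ≺ nⁿ.
super-exponential nⁿ dominates factorial asymptotically.

a(n) grows faster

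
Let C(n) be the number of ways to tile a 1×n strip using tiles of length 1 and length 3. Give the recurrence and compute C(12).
Condition on the last tile: it has length 1 (leaving a 1×(n-1) strip) or length 3 (leaving a 1×(n-3) strip), so C(n) = C(n-1) + C(n-3) (order-3 linear recurrence).
For 0 ≤ i < 3 only unit tiles fit, so C(i) = 1.
Iterating the recurrence: C(3) = 2, C(4) = 3, C(5) = 4, C(6) = 6, C(7) = 9, C(8) = 13, C(9) = 19, C(10) = 28, C(11) = 41, C(12) = 60.

C(n) = C(n-1) + C(n-3), with C(i) = 1 for 0 ≤ i < 3; C(12) = 60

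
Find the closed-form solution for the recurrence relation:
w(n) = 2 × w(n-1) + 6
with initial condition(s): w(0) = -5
Recurrence: w(n) = 2 × w(n-1) + 6, initial: w(0) = -5.
Try w(n) = A·2ⁿ + C. Substituting: A·2ⁿ + C = 2(A·2ⁿ⁻¹ + C) + 6 = A·2ⁿ + 2C + 6, so C = 2C + 6, giving C = -6. Then w(0) = A - 6 = -5 gives A = 1.

w(n) = 2ⁿ - 6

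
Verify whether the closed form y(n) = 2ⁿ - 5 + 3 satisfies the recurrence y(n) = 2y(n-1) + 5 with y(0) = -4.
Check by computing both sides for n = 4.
From the recurrence with y(0) = -4:
  y(0) = -4, y(1) = -3, y(2) = -1, y(3) = 3, y(4) = 11
  so the recurrence gives y(4) = 11.
From the proposed closed form y(n) = 2ⁿ - 5 + 3:
  y(4) = 14.
The recurrence gives 11 but the closed form gives 14, so the closed form does not satisfy the recurrence.

No, the closed form is incorrect.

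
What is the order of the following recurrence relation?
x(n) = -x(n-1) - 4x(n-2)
The order is the largest lag k for which x(n-k) appears. Here the deepest term is x(n-2), so the order is 2.

Order 2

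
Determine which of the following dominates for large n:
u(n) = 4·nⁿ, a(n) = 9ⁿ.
Comparing growth rates:
Growth-rate hierarchy: log n ≺ any polynomial ≺ any exponential cⁿ (c>1) ≺ n! ≺ nⁿ.
super-exponential nⁿ dominates exponential base 9 asymptotically.

u(n) grows faster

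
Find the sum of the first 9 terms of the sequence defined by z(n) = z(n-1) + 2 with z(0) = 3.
Computing the sequence terms: 3, 5, 7, 9, 11, 13, 15, 17, 19
Adding these values together:

99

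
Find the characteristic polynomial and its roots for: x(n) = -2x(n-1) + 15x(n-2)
Substitute x(n) = rⁿ and divide through by rⁿ⁻²: r² + 2r - 15 = 0
Factor: (r - 3)(r + 5) = 0, so r = 3, -5.
General solution: x(n) = A·3ⁿ + B·(-5)ⁿ

Characteristic: r² + 2r - 15 = 0, Roots: r = 3, -5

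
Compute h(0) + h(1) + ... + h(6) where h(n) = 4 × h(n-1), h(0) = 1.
Computing the sequence terms: 1, 4, 16, 64, 256, 1024, 4096
Adding these values together:

5461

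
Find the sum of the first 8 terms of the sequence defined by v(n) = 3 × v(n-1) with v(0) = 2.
Computing the sequence terms: 2, 6, 18, 54, 162, 486, 1458, 4374
Adding these values together:

6560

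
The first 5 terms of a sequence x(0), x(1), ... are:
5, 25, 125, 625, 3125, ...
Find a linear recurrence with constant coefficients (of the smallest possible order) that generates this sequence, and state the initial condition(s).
Look for the lowest-order linear relation among consecutive terms.
Observation: each term is 5× the previous.
Check at n=2: 5·25 = 125. ✓

x(n) = 5 × x(n-1), x(0) = 5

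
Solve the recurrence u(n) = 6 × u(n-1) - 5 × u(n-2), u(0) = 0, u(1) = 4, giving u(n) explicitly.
Recurrence: u(n) = 6 × u(n-1) - 5 × u(n-2), initial: u(0) = 0, u(1) = 4.
Characteristic equation: r² - 6r + 5 = 0, which factors as (r - 5)(r - 1) = 0, so r = 5, 1. General solution u(n) = A·5ⁿ + B·1ⁿ. From u(0) = 0: A + B = 0. From u(1) = 4: 5A + 1B = 4. Solving gives A = 1, B = -1.

u(n) = 5ⁿ - 1ⁿ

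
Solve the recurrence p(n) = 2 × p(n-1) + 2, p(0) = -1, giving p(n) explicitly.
Recurrence: p(n) = 2 × p(n-1) + 2, initial: p(0) = -1.
Try p(n) = A·2ⁿ + C. Substituting: A·2ⁿ + C = 2(A·2ⁿ⁻¹ + C) + 2 = A·2ⁿ + 2C + 2, so C = 2C + 2, giving C = -2. Then p(0) = A - 2 = -1 gives A = 1.

p(n) = 2ⁿ - 2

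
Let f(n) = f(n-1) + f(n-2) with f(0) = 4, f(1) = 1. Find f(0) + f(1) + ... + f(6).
Computing the sequence terms: 4, 1, 5, 6, 11, 17, 28
Adding these values together:

72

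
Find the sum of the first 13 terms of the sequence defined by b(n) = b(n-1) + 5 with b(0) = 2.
Computing the sequence terms: 2, 7, 12, 17, 22, 27, 32, 37, 42, 47, 52, 57, 62
Adding these values together:

416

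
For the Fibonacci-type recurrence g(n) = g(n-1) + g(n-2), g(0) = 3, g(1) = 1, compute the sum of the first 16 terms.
Computing the sequence terms: 3, 1, 4, 5, 9, 14, 23, 37, 60, 97, 157, 254, 411, 665, 1076, 1741
Adding these values together:

4557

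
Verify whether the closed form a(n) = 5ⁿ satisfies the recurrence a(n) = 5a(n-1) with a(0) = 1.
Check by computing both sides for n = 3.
From the recurrence with a(0) = 1:
  a(0) = 1, a(1) = 5, a(2) = 25, a(3) = 125
  so the recurrence gives a(3) = 125.
From the proposed closed form a(n) = 5ⁿ:
  a(3) = 125.
Both sides give 125 at n = 3, and the initial condition(s) match, so the closed form is consistent.

Yes, the closed form is correct.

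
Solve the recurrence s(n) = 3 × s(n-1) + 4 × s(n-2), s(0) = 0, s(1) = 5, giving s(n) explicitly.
Recurrence: s(n) = 3 × s(n-1) + 4 × s(n-2), initial: s(0) = 0, s(1) = 5.
Characteristic equation: r² - 3r - 4 = 0, which factors as (r - 4)(r + 1) = 0, so r = 4, -1. General solution s(n) = A·4ⁿ + B·(-1)ⁿ. From s(0) = 0: A + B = 0. From s(1) = 5: 4A - 1B = 5. Solving gives A = 1, B = -1.

s(n) = 4ⁿ - (-1)ⁿ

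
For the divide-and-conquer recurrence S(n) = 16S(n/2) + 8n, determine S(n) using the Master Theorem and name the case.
Master Theorem template: S(n) = a·S(n/b) + f(n).
Here: a=16, b=2, f(n)=8n
Compute log_b(a) = log_2(16) = 4.
f(n) = 8n = O(n^(4-ε)) with ε = 3. Case 1: S(n) = Θ(n^log_b(a)) = Θ(n^4).

Case 1: S(n) = Θ(n^4)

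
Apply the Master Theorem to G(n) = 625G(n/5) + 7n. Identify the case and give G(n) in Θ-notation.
Master Theorem template: G(n) = a·G(n/b) + f(n).
Here: a=625, b=5, f(n)=7n
Compute log_b(a) = log_5(625) = 4.
f(n) = 7n = O(n^(4-ε)) with ε = 3. Case 1: G(n) = Θ(n^log_b(a)) = Θ(n^4).

Case 1: G(n) = Θ(n^4)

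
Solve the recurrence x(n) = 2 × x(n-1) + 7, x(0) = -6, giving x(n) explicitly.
Recurrence: x(n) = 2 × x(n-1) + 7, initial: x(0) = -6.
Try x(n) = A·2ⁿ + C. Substituting: A·2ⁿ + C = 2(A·2ⁿ⁻¹ + C) + 7 = A·2ⁿ + 2C + 7, so C = 2C + 7, giving C = -7. Then x(0) = A - 7 = -6 gives A = 1.

x(n) = 2ⁿ - 7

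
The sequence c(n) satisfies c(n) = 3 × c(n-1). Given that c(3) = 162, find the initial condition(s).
In general c(n) = 3ⁿ · c(0). At n = 3: c(0) = c(3) / 3^3 = 162 / 27 = 6.

c(0) = 6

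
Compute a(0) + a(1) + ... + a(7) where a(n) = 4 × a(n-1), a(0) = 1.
Computing the sequence terms: 1, 4, 16, 64, 256, 1024, 4096, 16384
Adding these values together:

21845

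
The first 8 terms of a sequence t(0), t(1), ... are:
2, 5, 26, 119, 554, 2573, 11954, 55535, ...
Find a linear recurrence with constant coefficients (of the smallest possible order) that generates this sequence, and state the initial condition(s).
Look for the lowest-order linear relation among consecutive terms.
Observation: t(n) - 4·t(n-1) - (3)·t(n-2) = 0 holds for the shown terms, and no order-1 relation t(n) = α·t(n-1) + β fits.
Check at n=3: 4·26 + (3)·5 = 119. ✓

t(n) = 4t(n-1) + 3t(n-2), t(0) = 2, t(1) = 5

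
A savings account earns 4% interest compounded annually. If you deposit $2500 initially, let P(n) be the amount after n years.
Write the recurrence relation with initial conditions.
Each year the balance grows by 4%, i.e. is multiplied by 1 + 4/100 = 1.04, so P(n) = 1.04 × P(n-1). The initial deposit gives P(0) = 2500.
Unrolling gives the closed form P(n) = 2500 × (1.04)ⁿ.

P(n) = 1.04 × P(n-1), P(0) = 2500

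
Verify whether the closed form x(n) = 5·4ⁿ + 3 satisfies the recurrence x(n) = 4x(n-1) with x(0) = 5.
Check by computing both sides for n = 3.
From the recurrence with x(0) = 5:
  x(0) = 5, x(1) = 20, x(2) = 80, x(3) = 320
  so the recurrence gives x(3) = 320.
From the proposed closed form x(n) = 5·4ⁿ + 3:
  x(3) = 323.
The recurrence gives 320 but the closed form gives 323, so the closed form does not satisfy the recurrence.

No, the closed form is incorrect.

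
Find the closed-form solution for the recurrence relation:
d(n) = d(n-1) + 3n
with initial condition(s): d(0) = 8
Recurrence: d(n) = d(n-1) + 3n, initial: d(0) = 8.
Telescoping: d(n) = d(0) + 3·Σᵢ₌₁ⁿ i = 8 + 3·n(n+1)/2.

d(n) = 3·n(n+1)/2 + 8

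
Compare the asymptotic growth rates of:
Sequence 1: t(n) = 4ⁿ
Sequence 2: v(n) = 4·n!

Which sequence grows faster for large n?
Comparing growth rates:
Growth-rate hierarchy: log n ≺ any polynomial ≺ any exponential cⁿ (c>1) ≺ n! ≺ nⁿ.
factorial dominates exponential base 4 asymptotically.

v(n) grows faster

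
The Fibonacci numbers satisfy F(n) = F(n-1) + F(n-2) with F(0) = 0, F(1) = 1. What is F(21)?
Computing the sequence terms:
0, 1, 1, 2, 3, 5, 8, 13, 21, 34, 55, 89, 144, 233, 377, 610, 987, 1597, 2584, 4181, 6765, 10946

10946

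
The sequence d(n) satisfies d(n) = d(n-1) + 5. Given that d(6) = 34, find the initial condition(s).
d(6) = d(0) + 6·5, so d(0) = 34 - 30 = 4.

d(0) = 4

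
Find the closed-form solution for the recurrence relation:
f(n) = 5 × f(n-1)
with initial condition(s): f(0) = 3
Recurrence: f(n) = 5 × f(n-1), initial: f(0) = 3.
Each term is 5 times the previous, so this is geometric with ratio 5. After n steps: f(n) = f(0)·5ⁿ = 3·5ⁿ.

f(n) = 3·5ⁿ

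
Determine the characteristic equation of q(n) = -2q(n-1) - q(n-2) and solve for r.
Substitute q(n) = rⁿ and divide through by rⁿ⁻²: r² + 2r + 1 = 0
Factor: (r + 1)² = 0, so r = -1 (double root).
General solution: q(n) = (A + Bn)·(-1)ⁿ

Characteristic: r² + 2r + 1 = 0, Roots: r = -1 (double root)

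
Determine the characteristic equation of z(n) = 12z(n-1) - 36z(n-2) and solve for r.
Substitute z(n) = rⁿ and divide through by rⁿ⁻²: r² - 12r + 36 = 0
Factor: (r - 6)² = 0, so r = 6 (double root).
General solution: z(n) = (A + Bn)·6ⁿ

Characteristic: r² - 12r + 36 = 0, Roots: r = 6 (double root)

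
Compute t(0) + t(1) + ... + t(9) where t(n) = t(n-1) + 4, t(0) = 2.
Computing the sequence terms: 2, 6, 10, 14, 18, 22, 26, 30, 34, 38
Adding these values together:

200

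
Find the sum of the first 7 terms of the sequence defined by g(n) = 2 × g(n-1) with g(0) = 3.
Computing the sequence terms: 3, 6, 12, 24, 48, 96, 192
Adding these values together:

381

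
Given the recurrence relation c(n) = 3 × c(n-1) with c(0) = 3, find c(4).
Computing step by step:
c(0) = 3
c(1) = 3 × 3 = 9
c(2) = 3 × 9 = 27
c(3) = 3 × 27 = 81
c(4) = 3 × 81 = 243

243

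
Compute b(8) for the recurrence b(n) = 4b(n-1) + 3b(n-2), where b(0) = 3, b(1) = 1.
Computing the sequence terms:
3, 1, 13, 55, 259, 1201, 5581, 25927, 120451

120451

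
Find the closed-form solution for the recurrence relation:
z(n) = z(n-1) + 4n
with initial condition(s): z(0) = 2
Recurrence: z(n) = z(n-1) + 4n, initial: z(0) = 2.
Telescoping: z(n) = z(0) + 4·Σᵢ₌₁ⁿ i = 2 + 4·n(n+1)/2.

z(n) = 4·n(n+1)/2 + 2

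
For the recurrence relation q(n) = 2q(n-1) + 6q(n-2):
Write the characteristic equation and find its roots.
Substitute q(n) = rⁿ and divide through by rⁿ⁻²: r² - 2r - 6 = 0
Discriminant: 2² + 4·6 = 28, not a perfect square, so by the quadratic formula r = (2 ± √28)/2.
General solution: q(n) = A·r₁ⁿ + B·r₂ⁿ where r₁,r₂ = (2 ± √28)/2

Characteristic: r² - 2r - 6 = 0, Roots: r = (2 ± √28)/2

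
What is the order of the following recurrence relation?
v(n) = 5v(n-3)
The order is the largest lag k for which v(n-k) appears. Here the deepest term is v(n-3), so the order is 3.

Order 3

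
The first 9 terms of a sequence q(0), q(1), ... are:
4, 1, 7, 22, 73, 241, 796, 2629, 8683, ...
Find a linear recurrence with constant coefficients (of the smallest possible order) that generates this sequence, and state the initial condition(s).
Look for the lowest-order linear relation among consecutive terms.
Observation: q(n) - 3·q(n-1) - (1)·q(n-2) = 0 holds for the shown terms, and no order-1 relation q(n) = α·q(n-1) + β fits.
Check at n=3: 3·7 + (1)·1 = 22. ✓

q(n) = 3q(n-1) + q(n-2), q(0) = 4, q(1) = 1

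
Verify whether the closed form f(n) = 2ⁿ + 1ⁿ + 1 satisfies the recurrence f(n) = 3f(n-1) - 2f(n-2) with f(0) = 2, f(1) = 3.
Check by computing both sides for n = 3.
From the recurrence with f(0) = 2, f(1) = 3:
  f(0) = 2, f(1) = 3, f(2) = 5, f(3) = 9
  so the recurrence gives f(3) = 9.
From the proposed closed form f(n) = 2ⁿ + 1ⁿ + 1:
  f(3) = 10.
The recurrence gives 9 but the closed form gives 10, so the closed form does not satisfy the recurrence.

No, the closed form is incorrect.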